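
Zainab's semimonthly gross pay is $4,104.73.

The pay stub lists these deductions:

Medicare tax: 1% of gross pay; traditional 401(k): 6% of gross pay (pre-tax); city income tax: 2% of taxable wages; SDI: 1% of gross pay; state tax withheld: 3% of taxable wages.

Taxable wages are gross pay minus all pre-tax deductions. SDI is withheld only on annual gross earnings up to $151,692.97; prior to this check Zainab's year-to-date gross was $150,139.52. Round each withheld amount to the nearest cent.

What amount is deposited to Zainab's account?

$3,608.95

Traditional 401(k): $4,104.73 × 0.06 = $246.28
Taxable wages = $4,104.73 − $246.28 = $3,858.45
State tax withheld: $3,858.45 × 0.03 = $115.75
City income tax: $3,858.45 × 0.02 = $77.17
Medicare tax: $4,104.73 × 0.01 = $41.05
SDI: only $151,692.97 − $150,139.52 = $1,553.45 of this check is subject → $1,553.45 × 0.01 = $15.53
Total deductions = $246.28 + $115.75 + $77.17 + $41.05 + $15.53 = $495.78
Net pay = $4,104.73 − $495.78 = $3,608.95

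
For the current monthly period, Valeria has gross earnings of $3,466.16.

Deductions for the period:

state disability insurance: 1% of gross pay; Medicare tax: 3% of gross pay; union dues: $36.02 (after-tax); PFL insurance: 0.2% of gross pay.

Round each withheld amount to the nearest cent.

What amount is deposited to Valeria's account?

$3,284.57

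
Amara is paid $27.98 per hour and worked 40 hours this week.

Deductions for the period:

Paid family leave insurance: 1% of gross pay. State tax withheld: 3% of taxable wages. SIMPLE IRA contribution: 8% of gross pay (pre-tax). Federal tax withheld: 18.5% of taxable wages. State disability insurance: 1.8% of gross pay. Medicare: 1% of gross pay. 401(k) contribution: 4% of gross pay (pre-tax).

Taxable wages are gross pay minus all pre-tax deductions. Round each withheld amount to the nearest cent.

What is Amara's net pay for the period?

Gross pay: 40 × $27.98 = $1,119.20
SIMPLE IRA contribution: $1,119.20 × 0.08 = $89.54
401(k) contribution: $1,119.20 × 0.04 = $44.77
Pre-tax total = $89.54 + $44.77 = $134.31
Taxable wages = $1,119.20 − $134.31 = $984.89
State tax withheld: $984.89 × 0.03 = $29.55
Federal tax withheld: $984.89 × 0.185 = $182.20
State disability insurance: $1,119.20 × 0.018 = $20.15
Paid family leave insurance: $1,119.20 × 0.01 = $11.19
Medicare: $1,119.20 × 0.01 = $11.19
Total deductions = $89.54 + $44.77 + $29.55 + $182.20 + $20.15 + $11.19 + $11.19 = $388.59
Net pay = $1,119.20 − $388.59 = $730.61

$730.61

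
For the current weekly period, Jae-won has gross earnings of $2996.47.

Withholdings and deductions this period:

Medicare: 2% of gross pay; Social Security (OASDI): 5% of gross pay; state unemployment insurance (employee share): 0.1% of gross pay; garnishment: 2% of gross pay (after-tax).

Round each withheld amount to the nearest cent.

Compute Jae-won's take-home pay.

$2723.79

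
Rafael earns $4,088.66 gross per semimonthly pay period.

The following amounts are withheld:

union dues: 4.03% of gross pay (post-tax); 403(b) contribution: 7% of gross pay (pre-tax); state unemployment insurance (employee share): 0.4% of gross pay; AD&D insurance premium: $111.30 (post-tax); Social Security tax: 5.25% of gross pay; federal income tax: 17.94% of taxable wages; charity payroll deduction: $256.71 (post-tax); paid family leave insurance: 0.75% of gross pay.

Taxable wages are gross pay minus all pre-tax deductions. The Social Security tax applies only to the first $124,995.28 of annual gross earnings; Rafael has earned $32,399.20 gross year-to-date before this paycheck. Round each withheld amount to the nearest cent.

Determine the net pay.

$2,325.85

403(b) contribution: $4,088.66 × 0.07 = $286.21
Taxable wages = $4,088.66 − $286.21 = $3,802.45
Federal income tax: $3,802.45 × 0.1794 = $682.16
Paid family leave insurance: $4,088.66 × 0.0075 = $30.66
Social Security tax: cap not yet reached, full $4,088.66 is subject → $4,088.66 × 0.0525 = $214.65
State unemployment insurance (employee share): $4,088.66 × 0.004 = $16.35
AD&D insurance premium: $111.30
Charity payroll deduction: $256.71
Union dues: $4,088.66 × 0.0403 = $164.77
Total deductions = $286.21 + $682.16 + $30.66 + $214.65 + $16.35 + $111.30 + $256.71 + $164.77 = $1,762.81
Net pay = $4,088.66 − $1,762.81 = $2,325.85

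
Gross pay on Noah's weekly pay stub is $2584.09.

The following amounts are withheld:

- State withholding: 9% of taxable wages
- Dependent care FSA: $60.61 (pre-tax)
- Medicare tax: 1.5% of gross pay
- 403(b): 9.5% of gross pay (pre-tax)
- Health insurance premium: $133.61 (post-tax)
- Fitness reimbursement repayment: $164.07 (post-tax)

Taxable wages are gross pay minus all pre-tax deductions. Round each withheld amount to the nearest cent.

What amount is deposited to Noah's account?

$1736.53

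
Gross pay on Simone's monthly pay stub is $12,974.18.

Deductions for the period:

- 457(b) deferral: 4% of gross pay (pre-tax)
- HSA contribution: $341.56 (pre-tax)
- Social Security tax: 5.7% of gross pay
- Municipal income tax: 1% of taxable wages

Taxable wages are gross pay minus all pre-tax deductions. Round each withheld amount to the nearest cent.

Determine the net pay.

457(b) deferral: $12,974.18 × 0.04 = $518.97
HSA contribution: $341.56
Pre-tax total = $518.97 + $341.56 = $860.53
Taxable wages = $12,974.18 − $860.53 = $12,113.65
Municipal income tax: $12,113.65 × 0.01 = $121.14
Social Security tax: $12,974.18 × 0.057 = $739.53
Total deductions = $518.97 + $341.56 + $121.14 + $739.53 = $1,721.20
Net pay = $12,974.18 − $1,721.20 = $11,252.98

$11,252.98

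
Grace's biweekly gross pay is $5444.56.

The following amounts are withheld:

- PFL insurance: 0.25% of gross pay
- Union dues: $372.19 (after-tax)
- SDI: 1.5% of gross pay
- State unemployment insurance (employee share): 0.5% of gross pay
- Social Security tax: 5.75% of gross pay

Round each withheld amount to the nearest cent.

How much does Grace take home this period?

State unemployment insurance (employee share): $5444.56 × 0.005 = $27.22
Social Security tax: $5444.56 × 0.0575 = $313.06
PFL insurance: $5444.56 × 0.0025 = $13.61
SDI: $5444.56 × 0.015 = $81.67
Union dues: $372.19
Total deductions = $27.22 + $313.06 + $13.61 + $81.67 + $372.19 = $807.75
Net pay = $5444.56 − $807.75 = $4636.81

$4636.81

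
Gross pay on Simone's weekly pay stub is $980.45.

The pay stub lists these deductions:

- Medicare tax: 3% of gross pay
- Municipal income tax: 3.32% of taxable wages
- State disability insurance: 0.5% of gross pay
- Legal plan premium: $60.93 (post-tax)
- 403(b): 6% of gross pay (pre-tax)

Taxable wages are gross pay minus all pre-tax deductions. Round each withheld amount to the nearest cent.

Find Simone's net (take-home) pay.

403(b): $980.45 × 0.06 = $58.83
Taxable wages = $980.45 − $58.83 = $921.62
Municipal income tax: $921.62 × 0.0332 = $30.60
State disability insurance: $980.45 × 0.005 = $4.90
Medicare tax: $980.45 × 0.03 = $29.41
Legal plan premium: $60.93
Total deductions = $58.83 + $30.60 + $4.90 + $29.41 + $60.93 = $184.67
Net pay = $980.45 − $184.67 = $795.78

$795.78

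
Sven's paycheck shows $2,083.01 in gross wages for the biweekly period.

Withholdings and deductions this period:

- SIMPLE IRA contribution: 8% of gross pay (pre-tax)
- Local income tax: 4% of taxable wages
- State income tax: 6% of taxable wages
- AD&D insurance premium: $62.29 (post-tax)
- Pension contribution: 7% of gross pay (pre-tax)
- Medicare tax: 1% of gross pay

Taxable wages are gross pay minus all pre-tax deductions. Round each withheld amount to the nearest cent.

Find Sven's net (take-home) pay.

$1,510.39

Pension contribution: $2,083.01 × 0.07 = $145.81
SIMPLE IRA contribution: $2,083.01 × 0.08 = $166.64
Pre-tax total = $145.81 + $166.64 = $312.45
Taxable wages = $2,083.01 − $312.45 = $1,770.56
State income tax: $1,770.56 × 0.06 = $106.23
Local income tax: $1,770.56 × 0.04 = $70.82
Medicare tax: $2,083.01 × 0.01 = $20.83
AD&D insurance premium: $62.29
Total deductions = $145.81 + $166.64 + $106.23 + $70.82 + $20.83 + $62.29 = $572.62
Net pay = $2,083.01 − $572.62 = $1,510.39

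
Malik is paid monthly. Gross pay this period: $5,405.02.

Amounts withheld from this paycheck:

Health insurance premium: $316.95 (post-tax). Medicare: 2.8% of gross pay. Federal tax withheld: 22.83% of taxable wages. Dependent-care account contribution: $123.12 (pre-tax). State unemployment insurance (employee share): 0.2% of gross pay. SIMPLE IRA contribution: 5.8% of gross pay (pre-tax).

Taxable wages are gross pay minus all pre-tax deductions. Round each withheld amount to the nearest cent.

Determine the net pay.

$3,355.02

SIMPLE IRA contribution: $5,405.02 × 0.058 = $313.49
Dependent-care account contribution: $123.12
Pre-tax total = $313.49 + $123.12 = $436.61
Taxable wages = $5,405.02 − $436.61 = $4,968.41
Federal tax withheld: $4,968.41 × 0.2283 = $1,134.29
Medicare: $5,405.02 × 0.028 = $151.34
State unemployment insurance (employee share): $5,405.02 × 0.002 = $10.81
Health insurance premium: $316.95
Total deductions = $313.49 + $123.12 + $1,134.29 + $151.34 + $10.81 + $316.95 = $2,050.00
Net pay = $5,405.02 − $2,050.00 = $3,355.02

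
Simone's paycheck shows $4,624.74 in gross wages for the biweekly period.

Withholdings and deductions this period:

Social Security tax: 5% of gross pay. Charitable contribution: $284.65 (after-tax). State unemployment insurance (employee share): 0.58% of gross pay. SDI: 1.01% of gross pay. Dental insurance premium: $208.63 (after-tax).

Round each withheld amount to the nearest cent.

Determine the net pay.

$3,826.69

SDI: $4,624.74 × 0.0101 = $46.71
Social Security tax: $4,624.74 × 0.05 = $231.24
State unemployment insurance (employee share): $4,624.74 × 0.0058 = $26.82
Dental insurance premium: $208.63
Charitable contribution: $284.65
Total deductions = $46.71 + $231.24 + $26.82 + $208.63 + $284.65 = $798.05
Net pay = $4,624.74 − $798.05 = $3,826.69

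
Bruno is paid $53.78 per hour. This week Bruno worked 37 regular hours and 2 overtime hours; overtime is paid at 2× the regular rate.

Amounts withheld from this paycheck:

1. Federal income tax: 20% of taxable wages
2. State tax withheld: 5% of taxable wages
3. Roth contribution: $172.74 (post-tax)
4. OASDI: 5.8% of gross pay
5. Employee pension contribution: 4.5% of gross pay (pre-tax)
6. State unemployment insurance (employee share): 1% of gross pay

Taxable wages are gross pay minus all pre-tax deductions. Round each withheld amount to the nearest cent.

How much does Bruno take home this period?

$1,256.64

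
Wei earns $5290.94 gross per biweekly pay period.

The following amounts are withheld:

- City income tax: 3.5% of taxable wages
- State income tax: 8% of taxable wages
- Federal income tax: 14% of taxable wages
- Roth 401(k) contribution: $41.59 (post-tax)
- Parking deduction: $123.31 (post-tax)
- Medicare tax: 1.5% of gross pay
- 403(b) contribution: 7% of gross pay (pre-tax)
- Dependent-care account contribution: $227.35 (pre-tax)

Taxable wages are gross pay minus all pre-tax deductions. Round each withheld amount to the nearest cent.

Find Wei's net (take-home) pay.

$3252.19

Dependent-care account contribution: $227.35
403(b) contribution: $5290.94 × 0.07 = $370.37
Pre-tax total = $227.35 + $370.37 = $597.72
Taxable wages = $5290.94 − $597.72 = $4693.22
Federal income tax: $4693.22 × 0.14 = $657.05
State income tax: $4693.22 × 0.08 = $375.46
City income tax: $4693.22 × 0.035 = $164.26
Medicare tax: $5290.94 × 0.015 = $79.36
Roth 401(k) contribution: $41.59
Parking deduction: $123.31
Total deductions = $227.35 + $370.37 + $657.05 + $375.46 + $164.26 + $79.36 + $41.59 + $123.31 = $2038.75
Net pay = $5290.94 − $2038.75 = $3252.19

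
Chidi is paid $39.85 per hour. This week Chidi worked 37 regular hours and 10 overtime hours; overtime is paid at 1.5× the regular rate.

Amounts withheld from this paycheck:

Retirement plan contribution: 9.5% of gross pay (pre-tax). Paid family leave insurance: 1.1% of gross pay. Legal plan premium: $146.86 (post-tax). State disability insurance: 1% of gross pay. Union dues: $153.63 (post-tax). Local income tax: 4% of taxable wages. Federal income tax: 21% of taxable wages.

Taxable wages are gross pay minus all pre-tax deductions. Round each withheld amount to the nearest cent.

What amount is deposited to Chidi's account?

$1,062.51

Regular pay: 37 × $39.85 = $1,474.45
Overtime pay: 10 × $39.85 × 1.5 = $597.75
Gross pay = $1,474.45 + $597.75 = $2,072.20
Retirement plan contribution: $2,072.20 × 0.095 = $196.86
Taxable wages = $2,072.20 − $196.86 = $1,875.34
Federal income tax: $1,875.34 × 0.21 = $393.82
Local income tax: $1,875.34 × 0.04 = $75.01
State disability insurance: $2,072.20 × 0.01 = $20.72
Paid family leave insurance: $2,072.20 × 0.011 = $22.79
Legal plan premium: $146.86
Union dues: $153.63
Total deductions = $196.86 + $393.82 + $75.01 + $20.72 + $22.79 + $146.86 + $153.63 = $1,009.69
Net pay = $2,072.20 − $1,009.69 = $1,062.51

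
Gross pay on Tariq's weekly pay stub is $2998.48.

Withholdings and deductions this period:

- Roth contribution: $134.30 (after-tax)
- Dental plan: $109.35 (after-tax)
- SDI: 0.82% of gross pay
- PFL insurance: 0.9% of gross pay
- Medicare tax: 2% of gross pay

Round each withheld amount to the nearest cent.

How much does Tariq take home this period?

$2643.28

Medicare tax: $2998.48 × 0.02 = $59.97
PFL insurance: $2998.48 × 0.009 = $26.99
SDI: $2998.48 × 0.0082 = $24.59
Roth contribution: $134.30
Dental plan: $109.35
Total deductions = $59.97 + $26.99 + $24.59 + $134.30 + $109.35 = $355.20
Net pay = $2998.48 − $355.20 = $2643.28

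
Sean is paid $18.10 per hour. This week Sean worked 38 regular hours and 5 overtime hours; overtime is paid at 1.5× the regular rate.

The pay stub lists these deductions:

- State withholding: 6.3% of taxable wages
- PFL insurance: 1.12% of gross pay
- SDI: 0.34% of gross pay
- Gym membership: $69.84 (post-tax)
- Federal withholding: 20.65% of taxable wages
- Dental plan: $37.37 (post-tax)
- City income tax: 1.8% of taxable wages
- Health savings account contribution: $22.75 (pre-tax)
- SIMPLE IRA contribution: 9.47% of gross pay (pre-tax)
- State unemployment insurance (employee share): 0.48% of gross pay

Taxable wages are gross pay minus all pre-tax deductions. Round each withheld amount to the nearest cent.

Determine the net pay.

$391.82

Regular pay: 38 × $18.10 = $687.80
Overtime pay: 5 × $18.10 × 1.5 = $135.75
Gross pay = $687.80 + $135.75 = $823.55
Health savings account contribution: $22.75
SIMPLE IRA contribution: $823.55 × 0.0947 = $77.99
Pre-tax total = $22.75 + $77.99 = $100.74
Taxable wages = $823.55 − $100.74 = $722.81
City income tax: $722.81 × 0.018 = $13.01
State withholding: $722.81 × 0.063 = $45.54
Federal withholding: $722.81 × 0.2065 = $149.26
State unemployment insurance (employee share): $823.55 × 0.0048 = $3.95
PFL insurance: $823.55 × 0.0112 = $9.22
SDI: $823.55 × 0.0034 = $2.80
Dental plan: $37.37
Gym membership: $69.84
Total deductions = $22.75 + $77.99 + $13.01 + $45.54 + $149.26 + $3.95 + $9.22 + $2.80 + $37.37 + $69.84 = $431.73
Net pay = $823.55 − $431.73 = $391.82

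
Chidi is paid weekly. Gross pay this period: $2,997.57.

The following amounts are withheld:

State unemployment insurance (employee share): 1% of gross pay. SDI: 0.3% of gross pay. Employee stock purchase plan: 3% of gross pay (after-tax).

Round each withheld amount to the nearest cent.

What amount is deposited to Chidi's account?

SDI: $2,997.57 × 0.003 = $8.99
State unemployment insurance (employee share): $2,997.57 × 0.01 = $29.98
Employee stock purchase plan: $2,997.57 × 0.03 = $89.93
Total deductions = $8.99 + $29.98 + $89.93 = $128.90
Net pay = $2,997.57 − $128.90 = $2,868.67

$2,868.67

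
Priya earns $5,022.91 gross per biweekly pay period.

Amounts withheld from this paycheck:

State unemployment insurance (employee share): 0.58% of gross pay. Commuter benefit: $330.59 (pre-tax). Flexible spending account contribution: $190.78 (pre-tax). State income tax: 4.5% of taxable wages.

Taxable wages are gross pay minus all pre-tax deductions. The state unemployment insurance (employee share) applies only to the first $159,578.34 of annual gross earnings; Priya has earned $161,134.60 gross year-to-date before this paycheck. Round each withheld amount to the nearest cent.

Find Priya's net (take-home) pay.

$4,298.97

Commuter benefit: $330.59
Flexible spending account contribution: $190.78
Pre-tax total = $330.59 + $190.78 = $521.37
Taxable wages = $5,022.91 − $521.37 = $4,501.54
State income tax: $4,501.54 × 0.045 = $202.57
State unemployment insurance (employee share): annual cap $159,578.34 already reached (YTD $161,134.60), so $0.00
Total deductions = $330.59 + $190.78 + $202.57 + $0.00 = $723.94
Net pay = $5,022.91 − $723.94 = $4,298.97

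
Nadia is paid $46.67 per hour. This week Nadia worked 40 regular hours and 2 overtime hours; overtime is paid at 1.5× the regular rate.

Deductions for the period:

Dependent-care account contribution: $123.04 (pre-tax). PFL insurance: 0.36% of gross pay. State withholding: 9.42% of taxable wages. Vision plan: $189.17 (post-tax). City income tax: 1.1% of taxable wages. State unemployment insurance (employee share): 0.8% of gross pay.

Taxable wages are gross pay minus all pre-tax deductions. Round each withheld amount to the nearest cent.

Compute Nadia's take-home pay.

$1473.16

Regular pay: 40 × $46.67 = $1866.80
Overtime pay: 2 × $46.67 × 1.5 = $140.01
Gross pay = $1866.80 + $140.01 = $2006.81
Dependent-care account contribution: $123.04
Taxable wages = $2006.81 − $123.04 = $1883.77
City income tax: $1883.77 × 0.011 = $20.72
State withholding: $1883.77 × 0.0942 = $177.45
State unemployment insurance (employee share): $2006.81 × 0.008 = $16.05
PFL insurance: $2006.81 × 0.0036 = $7.22
Vision plan: $189.17
Total deductions = $123.04 + $20.72 + $177.45 + $16.05 + $7.22 + $189.17 = $533.65
Net pay = $2006.81 − $533.65 = $1473.16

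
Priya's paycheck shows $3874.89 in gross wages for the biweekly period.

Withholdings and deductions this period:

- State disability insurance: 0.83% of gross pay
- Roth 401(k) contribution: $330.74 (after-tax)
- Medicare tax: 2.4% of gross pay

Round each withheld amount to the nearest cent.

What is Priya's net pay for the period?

Medicare tax: $3874.89 × 0.024 = $93.00
State disability insurance: $3874.89 × 0.0083 = $32.16
Roth 401(k) contribution: $330.74
Total deductions = $93.00 + $32.16 + $330.74 = $455.90
Net pay = $3874.89 − $455.90 = $3418.99

$3418.99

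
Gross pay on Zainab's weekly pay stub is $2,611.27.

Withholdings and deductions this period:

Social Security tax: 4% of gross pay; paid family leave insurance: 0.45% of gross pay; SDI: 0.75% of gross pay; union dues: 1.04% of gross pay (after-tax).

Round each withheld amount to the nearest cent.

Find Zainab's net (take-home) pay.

$2,448.33

Paid family leave insurance: $2,611.27 × 0.0045 = $11.75
SDI: $2,611.27 × 0.0075 = $19.58
Social Security tax: $2,611.27 × 0.04 = $104.45
Union dues: $2,611.27 × 0.0104 = $27.16
Total deductions = $11.75 + $19.58 + $104.45 + $27.16 = $162.94
Net pay = $2,611.27 − $162.94 = $2,448.33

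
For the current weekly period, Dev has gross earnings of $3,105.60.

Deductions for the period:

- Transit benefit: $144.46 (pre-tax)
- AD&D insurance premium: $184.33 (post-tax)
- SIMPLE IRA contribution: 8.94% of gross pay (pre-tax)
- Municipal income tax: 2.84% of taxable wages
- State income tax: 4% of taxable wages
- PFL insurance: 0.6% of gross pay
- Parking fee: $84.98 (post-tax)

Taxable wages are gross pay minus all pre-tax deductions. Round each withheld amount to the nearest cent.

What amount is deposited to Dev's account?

SIMPLE IRA contribution: $3,105.60 × 0.0894 = $277.64
Transit benefit: $144.46
Pre-tax total = $277.64 + $144.46 = $422.10
Taxable wages = $3,105.60 − $422.10 = $2,683.50
Municipal income tax: $2,683.50 × 0.0284 = $76.21
State income tax: $2,683.50 × 0.04 = $107.34
PFL insurance: $3,105.60 × 0.006 = $18.63
Parking fee: $84.98
AD&D insurance premium: $184.33
Total deductions = $277.64 + $144.46 + $76.21 + $107.34 + $18.63 + $84.98 + $184.33 = $893.59
Net pay = $3,105.60 − $893.59 = $2,212.01

$2,212.01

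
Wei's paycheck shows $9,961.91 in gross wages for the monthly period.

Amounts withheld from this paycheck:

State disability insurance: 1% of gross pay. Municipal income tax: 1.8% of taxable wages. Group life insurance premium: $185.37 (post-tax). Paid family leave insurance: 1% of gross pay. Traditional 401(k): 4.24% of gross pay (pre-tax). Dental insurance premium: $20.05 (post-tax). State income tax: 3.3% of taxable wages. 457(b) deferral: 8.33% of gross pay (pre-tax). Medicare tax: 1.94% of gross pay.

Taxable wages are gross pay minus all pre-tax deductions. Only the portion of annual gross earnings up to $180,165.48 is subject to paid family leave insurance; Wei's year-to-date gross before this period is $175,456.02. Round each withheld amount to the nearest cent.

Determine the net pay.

$7,720.12

Traditional 401(k): $9,961.91 × 0.0424 = $422.38
457(b) deferral: $9,961.91 × 0.0833 = $829.83
Pre-tax total = $422.38 + $829.83 = $1,252.21
Taxable wages = $9,961.91 − $1,252.21 = $8,709.70
Municipal income tax: $8,709.70 × 0.018 = $156.77
State income tax: $8,709.70 × 0.033 = $287.42
Paid family leave insurance: only $180,165.48 − $175,456.02 = $4,709.46 of this check is subject → $4,709.46 × 0.01 = $47.09
Medicare tax: $9,961.91 × 0.0194 = $193.26
State disability insurance: $9,961.91 × 0.01 = $99.62
Dental insurance premium: $20.05
Group life insurance premium: $185.37
Total deductions = $422.38 + $829.83 + $156.77 + $287.42 + $47.09 + $193.26 + $99.62 + $20.05 + $185.37 = $2,241.79
Net pay = $9,961.91 − $2,241.79 = $7,720.12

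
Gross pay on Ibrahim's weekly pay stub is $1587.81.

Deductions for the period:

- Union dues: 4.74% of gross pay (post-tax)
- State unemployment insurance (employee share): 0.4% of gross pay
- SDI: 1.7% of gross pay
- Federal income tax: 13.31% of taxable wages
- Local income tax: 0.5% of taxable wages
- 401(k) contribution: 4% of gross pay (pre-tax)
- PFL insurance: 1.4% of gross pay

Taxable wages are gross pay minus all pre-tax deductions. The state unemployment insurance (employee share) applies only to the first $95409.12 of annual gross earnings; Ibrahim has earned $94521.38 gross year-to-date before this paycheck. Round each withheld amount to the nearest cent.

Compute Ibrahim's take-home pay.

401(k) contribution: $1587.81 × 0.04 = $63.51
Taxable wages = $1587.81 − $63.51 = $1524.30
Federal income tax: $1524.30 × 0.1331 = $202.88
Local income tax: $1524.30 × 0.005 = $7.62
State unemployment insurance (employee share): only $95409.12 − $94521.38 = $887.74 of this check is subject → $887.74 × 0.004 = $3.55
PFL insurance: $1587.81 × 0.014 = $22.23
SDI: $1587.81 × 0.017 = $26.99
Union dues: $1587.81 × 0.0474 = $75.26
Total deductions = $63.51 + $202.88 + $7.62 + $3.55 + $22.23 + $26.99 + $75.26 = $402.04
Net pay = $1587.81 − $402.04 = $1185.77

$1185.77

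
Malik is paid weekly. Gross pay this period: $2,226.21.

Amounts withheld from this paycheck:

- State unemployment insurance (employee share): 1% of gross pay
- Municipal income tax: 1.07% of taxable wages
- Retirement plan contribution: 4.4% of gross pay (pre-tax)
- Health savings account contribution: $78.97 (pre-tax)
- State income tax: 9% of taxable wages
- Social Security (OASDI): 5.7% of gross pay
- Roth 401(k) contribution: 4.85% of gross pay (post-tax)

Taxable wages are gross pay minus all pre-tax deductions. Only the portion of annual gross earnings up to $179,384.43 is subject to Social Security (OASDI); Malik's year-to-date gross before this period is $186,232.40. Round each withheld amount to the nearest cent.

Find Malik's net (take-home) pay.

$1,712.69

Health savings account contribution: $78.97
Retirement plan contribution: $2,226.21 × 0.044 = $97.95
Pre-tax total = $78.97 + $97.95 = $176.92
Taxable wages = $2,226.21 − $176.92 = $2,049.29
State income tax: $2,049.29 × 0.09 = $184.44
Municipal income tax: $2,049.29 × 0.0107 = $21.93
State unemployment insurance (employee share): $2,226.21 × 0.01 = $22.26
Social Security (OASDI): annual cap $179,384.43 already reached (YTD $186,232.40), so $0.00
Roth 401(k) contribution: $2,226.21 × 0.0485 = $107.97
Total deductions = $78.97 + $97.95 + $184.44 + $21.93 + $22.26 + $0.00 + $107.97 = $513.52
Net pay = $2,226.21 − $513.52 = $1,712.69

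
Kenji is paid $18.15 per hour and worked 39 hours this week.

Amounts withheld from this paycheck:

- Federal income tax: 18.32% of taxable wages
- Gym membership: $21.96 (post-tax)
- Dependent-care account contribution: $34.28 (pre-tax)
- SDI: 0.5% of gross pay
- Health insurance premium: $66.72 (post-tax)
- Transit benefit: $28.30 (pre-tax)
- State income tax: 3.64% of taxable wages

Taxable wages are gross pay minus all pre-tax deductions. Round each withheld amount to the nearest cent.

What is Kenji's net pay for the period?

$411.35

Gross pay: 39 × $18.15 = $707.85
Dependent-care account contribution: $34.28
Transit benefit: $28.30
Pre-tax total = $34.28 + $28.30 = $62.58
Taxable wages = $707.85 − $62.58 = $645.27
State income tax: $645.27 × 0.0364 = $23.49
Federal income tax: $645.27 × 0.1832 = $118.21
SDI: $707.85 × 0.005 = $3.54
Gym membership: $21.96
Health insurance premium: $66.72
Total deductions = $34.28 + $28.30 + $23.49 + $118.21 + $3.54 + $21.96 + $66.72 = $296.50
Net pay = $707.85 − $296.50 = $411.35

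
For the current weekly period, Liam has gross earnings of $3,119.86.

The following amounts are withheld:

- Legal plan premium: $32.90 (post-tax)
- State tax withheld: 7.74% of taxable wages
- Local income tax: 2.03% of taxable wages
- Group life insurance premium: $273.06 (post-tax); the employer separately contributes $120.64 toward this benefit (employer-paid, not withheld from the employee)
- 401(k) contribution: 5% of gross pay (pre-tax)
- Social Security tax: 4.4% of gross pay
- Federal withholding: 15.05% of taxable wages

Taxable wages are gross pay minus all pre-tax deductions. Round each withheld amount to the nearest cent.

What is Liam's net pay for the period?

401(k) contribution: $3,119.86 × 0.05 = $155.99
Taxable wages = $3,119.86 − $155.99 = $2,963.87
Local income tax: $2,963.87 × 0.0203 = $60.17
Federal withholding: $2,963.87 × 0.1505 = $446.06
State tax withheld: $2,963.87 × 0.0774 = $229.40
Social Security tax: $3,119.86 × 0.044 = $137.27
Group life insurance premium: $273.06
Legal plan premium: $32.90
(Employer's $120.64 toward group life insurance premium is not withheld from the employee.)
Total deductions = $155.99 + $60.17 + $446.06 + $229.40 + $137.27 + $273.06 + $32.90 = $1,334.85
Net pay = $3,119.86 − $1,334.85 = $1,785.01

$1,785.01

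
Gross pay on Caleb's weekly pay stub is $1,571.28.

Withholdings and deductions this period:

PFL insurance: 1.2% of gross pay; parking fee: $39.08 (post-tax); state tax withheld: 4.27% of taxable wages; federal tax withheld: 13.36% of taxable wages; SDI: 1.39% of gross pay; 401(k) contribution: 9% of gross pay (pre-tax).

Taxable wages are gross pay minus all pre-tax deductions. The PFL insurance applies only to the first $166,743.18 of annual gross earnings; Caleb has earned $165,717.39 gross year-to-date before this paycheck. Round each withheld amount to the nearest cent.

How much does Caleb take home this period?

401(k) contribution: $1,571.28 × 0.09 = $141.42
Taxable wages = $1,571.28 − $141.42 = $1,429.86
State tax withheld: $1,429.86 × 0.0427 = $61.06
Federal tax withheld: $1,429.86 × 0.1336 = $191.03
SDI: $1,571.28 × 0.0139 = $21.84
PFL insurance: only $166,743.18 − $165,717.39 = $1,025.79 of this check is subject → $1,025.79 × 0.012 = $12.31
Parking fee: $39.08
Total deductions = $141.42 + $61.06 + $191.03 + $21.84 + $12.31 + $39.08 = $466.74
Net pay = $1,571.28 − $466.74 = $1,104.54

$1,104.54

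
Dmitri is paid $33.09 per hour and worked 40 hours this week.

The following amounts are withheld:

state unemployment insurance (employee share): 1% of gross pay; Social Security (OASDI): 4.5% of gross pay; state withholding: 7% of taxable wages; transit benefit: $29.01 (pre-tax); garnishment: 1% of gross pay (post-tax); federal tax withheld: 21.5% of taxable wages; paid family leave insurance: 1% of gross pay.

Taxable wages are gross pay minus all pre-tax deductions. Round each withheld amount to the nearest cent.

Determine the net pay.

$826.35

Gross pay: 40 × $33.09 = $1,323.60
Transit benefit: $29.01
Taxable wages = $1,323.60 − $29.01 = $1,294.59
Federal tax withheld: $1,294.59 × 0.215 = $278.34
State withholding: $1,294.59 × 0.07 = $90.62
Paid family leave insurance: $1,323.60 × 0.01 = $13.24
State unemployment insurance (employee share): $1,323.60 × 0.01 = $13.24
Social Security (OASDI): $1,323.60 × 0.045 = $59.56
Garnishment: $1,323.60 × 0.01 = $13.24
Total deductions = $29.01 + $278.34 + $90.62 + $13.24 + $13.24 + $59.56 + $13.24 = $497.25
Net pay = $1,323.60 − $497.25 = $826.35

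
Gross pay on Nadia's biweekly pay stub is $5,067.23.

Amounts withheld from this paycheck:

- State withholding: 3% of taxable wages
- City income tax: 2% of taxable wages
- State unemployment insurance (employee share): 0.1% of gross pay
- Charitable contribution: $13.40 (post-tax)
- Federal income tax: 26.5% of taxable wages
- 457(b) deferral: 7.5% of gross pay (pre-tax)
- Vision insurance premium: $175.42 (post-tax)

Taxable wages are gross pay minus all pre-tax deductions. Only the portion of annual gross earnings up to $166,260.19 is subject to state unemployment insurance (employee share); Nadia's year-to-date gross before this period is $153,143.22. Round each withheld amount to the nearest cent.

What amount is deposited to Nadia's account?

457(b) deferral: $5,067.23 × 0.075 = $380.04
Taxable wages = $5,067.23 − $380.04 = $4,687.19
City income tax: $4,687.19 × 0.02 = $93.74
Federal income tax: $4,687.19 × 0.265 = $1,242.11
State withholding: $4,687.19 × 0.03 = $140.62
State unemployment insurance (employee share): cap not yet reached, full $5,067.23 is subject → $5,067.23 × 0.001 = $5.07
Charitable contribution: $13.40
Vision insurance premium: $175.42
Total deductions = $380.04 + $93.74 + $1,242.11 + $140.62 + $5.07 + $13.40 + $175.42 = $2,050.40
Net pay = $5,067.23 − $2,050.40 = $3,016.83

$3,016.83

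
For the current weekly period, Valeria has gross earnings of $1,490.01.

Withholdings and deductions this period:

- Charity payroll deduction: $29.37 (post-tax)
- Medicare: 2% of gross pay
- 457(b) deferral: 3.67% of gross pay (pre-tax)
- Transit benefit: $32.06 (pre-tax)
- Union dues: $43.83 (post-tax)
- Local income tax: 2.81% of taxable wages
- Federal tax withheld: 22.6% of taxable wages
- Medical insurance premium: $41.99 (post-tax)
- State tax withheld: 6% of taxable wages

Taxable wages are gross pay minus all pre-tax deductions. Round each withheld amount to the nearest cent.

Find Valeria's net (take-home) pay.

457(b) deferral: $1,490.01 × 0.0367 = $54.68
Transit benefit: $32.06
Pre-tax total = $54.68 + $32.06 = $86.74
Taxable wages = $1,490.01 − $86.74 = $1,403.27
Local income tax: $1,403.27 × 0.0281 = $39.43
Federal tax withheld: $1,403.27 × 0.226 = $317.14
State tax withheld: $1,403.27 × 0.06 = $84.20
Medicare: $1,490.01 × 0.02 = $29.80
Charity payroll deduction: $29.37
Medical insurance premium: $41.99
Union dues: $43.83
Total deductions = $54.68 + $32.06 + $39.43 + $317.14 + $84.20 + $29.80 + $29.37 + $41.99 + $43.83 = $672.50
Net pay = $1,490.01 − $672.50 = $817.51

$817.51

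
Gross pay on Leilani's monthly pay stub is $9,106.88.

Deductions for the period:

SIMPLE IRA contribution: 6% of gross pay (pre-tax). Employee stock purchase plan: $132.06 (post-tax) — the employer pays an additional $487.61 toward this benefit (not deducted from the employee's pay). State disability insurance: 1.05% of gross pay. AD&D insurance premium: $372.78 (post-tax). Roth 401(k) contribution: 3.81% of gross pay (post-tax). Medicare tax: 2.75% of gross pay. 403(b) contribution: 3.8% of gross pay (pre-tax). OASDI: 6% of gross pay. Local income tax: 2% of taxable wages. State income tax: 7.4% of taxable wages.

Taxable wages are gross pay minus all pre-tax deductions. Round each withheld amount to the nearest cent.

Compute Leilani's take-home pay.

$5,697.97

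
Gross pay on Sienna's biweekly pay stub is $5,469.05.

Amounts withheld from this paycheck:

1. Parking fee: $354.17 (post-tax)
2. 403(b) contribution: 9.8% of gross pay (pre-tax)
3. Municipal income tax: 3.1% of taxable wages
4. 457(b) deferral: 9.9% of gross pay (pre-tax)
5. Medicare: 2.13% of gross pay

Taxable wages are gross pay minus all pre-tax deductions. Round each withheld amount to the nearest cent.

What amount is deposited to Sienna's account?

457(b) deferral: $5,469.05 × 0.099 = $541.44
403(b) contribution: $5,469.05 × 0.098 = $535.97
Pre-tax total = $541.44 + $535.97 = $1,077.41
Taxable wages = $5,469.05 − $1,077.41 = $4,391.64
Municipal income tax: $4,391.64 × 0.031 = $136.14
Medicare: $5,469.05 × 0.0213 = $116.49
Parking fee: $354.17
Total deductions = $541.44 + $535.97 + $136.14 + $116.49 + $354.17 = $1,684.21
Net pay = $5,469.05 − $1,684.21 = $3,784.84

$3,784.84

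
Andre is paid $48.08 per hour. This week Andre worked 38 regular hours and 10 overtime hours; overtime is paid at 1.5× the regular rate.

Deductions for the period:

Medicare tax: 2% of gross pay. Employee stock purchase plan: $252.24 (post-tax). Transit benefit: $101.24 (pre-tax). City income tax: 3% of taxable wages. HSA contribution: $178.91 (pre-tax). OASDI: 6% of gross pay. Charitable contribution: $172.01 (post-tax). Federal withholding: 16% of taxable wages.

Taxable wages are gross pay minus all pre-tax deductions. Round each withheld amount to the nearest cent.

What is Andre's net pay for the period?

Regular pay: 38 × $48.08 = $1,827.04
Overtime pay: 10 × $48.08 × 1.5 = $721.20
Gross pay = $1,827.04 + $721.20 = $2,548.24
Transit benefit: $101.24
HSA contribution: $178.91
Pre-tax total = $101.24 + $178.91 = $280.15
Taxable wages = $2,548.24 − $280.15 = $2,268.09
Federal withholding: $2,268.09 × 0.16 = $362.89
City income tax: $2,268.09 × 0.03 = $68.04
OASDI: $2,548.24 × 0.06 = $152.89
Medicare tax: $2,548.24 × 0.02 = $50.96
Charitable contribution: $172.01
Employee stock purchase plan: $252.24
Total deductions = $101.24 + $178.91 + $362.89 + $68.04 + $152.89 + $50.96 + $172.01 + $252.24 = $1,339.18
Net pay = $2,548.24 − $1,339.18 = $1,209.06

$1,209.06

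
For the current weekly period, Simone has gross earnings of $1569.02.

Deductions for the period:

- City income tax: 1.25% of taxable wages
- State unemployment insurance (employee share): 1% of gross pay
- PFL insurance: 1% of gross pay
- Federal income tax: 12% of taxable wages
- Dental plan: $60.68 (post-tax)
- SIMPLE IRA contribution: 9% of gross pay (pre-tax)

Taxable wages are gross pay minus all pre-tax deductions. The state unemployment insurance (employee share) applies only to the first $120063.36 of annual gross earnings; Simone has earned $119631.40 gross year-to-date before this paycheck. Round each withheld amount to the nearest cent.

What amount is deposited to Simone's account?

$1157.93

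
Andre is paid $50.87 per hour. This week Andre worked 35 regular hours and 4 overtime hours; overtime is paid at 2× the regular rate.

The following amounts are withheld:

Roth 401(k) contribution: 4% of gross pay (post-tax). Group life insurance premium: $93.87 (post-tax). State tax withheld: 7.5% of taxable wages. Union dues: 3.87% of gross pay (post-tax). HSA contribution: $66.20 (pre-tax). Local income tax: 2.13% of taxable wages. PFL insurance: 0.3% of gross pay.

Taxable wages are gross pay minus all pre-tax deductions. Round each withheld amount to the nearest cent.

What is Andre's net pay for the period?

Regular pay: 35 × $50.87 = $1,780.45
Overtime pay: 4 × $50.87 × 2 = $406.96
Gross pay = $1,780.45 + $406.96 = $2,187.41
HSA contribution: $66.20
Taxable wages = $2,187.41 − $66.20 = $2,121.21
State tax withheld: $2,121.21 × 0.075 = $159.09
Local income tax: $2,121.21 × 0.0213 = $45.18
PFL insurance: $2,187.41 × 0.003 = $6.56
Group life insurance premium: $93.87
Union dues: $2,187.41 × 0.0387 = $84.65
Roth 401(k) contribution: $2,187.41 × 0.04 = $87.50
Total deductions = $66.20 + $159.09 + $45.18 + $6.56 + $93.87 + $84.65 + $87.50 = $543.05
Net pay = $2,187.41 − $543.05 = $1,644.36

$1,644.36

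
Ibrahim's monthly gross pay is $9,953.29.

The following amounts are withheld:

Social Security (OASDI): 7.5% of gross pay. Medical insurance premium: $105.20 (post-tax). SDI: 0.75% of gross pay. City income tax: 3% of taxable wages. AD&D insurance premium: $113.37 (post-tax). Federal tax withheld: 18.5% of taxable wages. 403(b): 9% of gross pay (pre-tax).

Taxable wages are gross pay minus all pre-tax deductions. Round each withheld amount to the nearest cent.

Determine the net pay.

403(b): $9,953.29 × 0.09 = $895.80
Taxable wages = $9,953.29 − $895.80 = $9,057.49
City income tax: $9,057.49 × 0.03 = $271.72
Federal tax withheld: $9,057.49 × 0.185 = $1,675.64
SDI: $9,953.29 × 0.0075 = $74.65
Social Security (OASDI): $9,953.29 × 0.075 = $746.50
AD&D insurance premium: $113.37
Medical insurance premium: $105.20
Total deductions = $895.80 + $271.72 + $1,675.64 + $74.65 + $746.50 + $113.37 + $105.20 = $3,882.88
Net pay = $9,953.29 − $3,882.88 = $6,070.41

$6,070.41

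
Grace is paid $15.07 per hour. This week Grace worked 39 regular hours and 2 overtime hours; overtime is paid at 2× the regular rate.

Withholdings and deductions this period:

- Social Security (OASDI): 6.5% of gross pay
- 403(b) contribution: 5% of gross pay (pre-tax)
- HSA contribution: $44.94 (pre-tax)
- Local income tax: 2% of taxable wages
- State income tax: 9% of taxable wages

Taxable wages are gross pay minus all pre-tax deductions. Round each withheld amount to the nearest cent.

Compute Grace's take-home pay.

$465.78

Regular pay: 39 × $15.07 = $587.73
Overtime pay: 2 × $15.07 × 2 = $60.28
Gross pay = $587.73 + $60.28 = $648.01
403(b) contribution: $648.01 × 0.05 = $32.40
HSA contribution: $44.94
Pre-tax total = $32.40 + $44.94 = $77.34
Taxable wages = $648.01 − $77.34 = $570.67
State income tax: $570.67 × 0.09 = $51.36
Local income tax: $570.67 × 0.02 = $11.41
Social Security (OASDI): $648.01 × 0.065 = $42.12
Total deductions = $32.40 + $44.94 + $51.36 + $11.41 + $42.12 = $182.23
Net pay = $648.01 − $182.23 = $465.78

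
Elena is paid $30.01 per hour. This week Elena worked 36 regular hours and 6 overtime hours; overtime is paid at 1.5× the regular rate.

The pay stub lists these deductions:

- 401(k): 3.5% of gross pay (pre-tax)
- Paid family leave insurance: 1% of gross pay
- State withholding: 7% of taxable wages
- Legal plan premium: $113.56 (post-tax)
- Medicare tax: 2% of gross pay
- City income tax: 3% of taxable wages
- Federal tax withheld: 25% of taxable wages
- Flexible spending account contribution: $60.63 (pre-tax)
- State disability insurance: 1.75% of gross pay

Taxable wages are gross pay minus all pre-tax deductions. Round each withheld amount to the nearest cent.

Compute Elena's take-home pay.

$629.95

Regular pay: 36 × $30.01 = $1080.36
Overtime pay: 6 × $30.01 × 1.5 = $270.09
Gross pay = $1080.36 + $270.09 = $1350.45
401(k): $1350.45 × 0.035 = $47.27
Flexible spending account contribution: $60.63
Pre-tax total = $47.27 + $60.63 = $107.90
Taxable wages = $1350.45 − $107.90 = $1242.55
State withholding: $1242.55 × 0.07 = $86.98
Federal tax withheld: $1242.55 × 0.25 = $310.64
City income tax: $1242.55 × 0.03 = $37.28
Paid family leave insurance: $1350.45 × 0.01 = $13.50
Medicare tax: $1350.45 × 0.02 = $27.01
State disability insurance: $1350.45 × 0.0175 = $23.63
Legal plan premium: $113.56
Total deductions = $47.27 + $60.63 + $86.98 + $310.64 + $37.28 + $13.50 + $27.01 + $23.63 + $113.56 = $720.50
Net pay = $1350.45 − $720.50 = $629.95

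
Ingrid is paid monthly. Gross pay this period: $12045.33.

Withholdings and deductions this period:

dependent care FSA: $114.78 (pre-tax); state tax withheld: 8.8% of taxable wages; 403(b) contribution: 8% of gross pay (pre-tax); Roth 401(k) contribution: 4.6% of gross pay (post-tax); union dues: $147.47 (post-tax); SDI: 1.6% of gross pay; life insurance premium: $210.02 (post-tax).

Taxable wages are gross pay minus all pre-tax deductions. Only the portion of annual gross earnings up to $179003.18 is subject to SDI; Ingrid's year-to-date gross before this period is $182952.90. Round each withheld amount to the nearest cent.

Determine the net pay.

$9090.25

Dependent care FSA: $114.78
403(b) contribution: $12045.33 × 0.08 = $963.63
Pre-tax total = $114.78 + $963.63 = $1078.41
Taxable wages = $12045.33 − $1078.41 = $10966.92
State tax withheld: $10966.92 × 0.088 = $965.09
SDI: annual cap $179003.18 already reached (YTD $182952.90), so $0.00
Life insurance premium: $210.02
Union dues: $147.47
Roth 401(k) contribution: $12045.33 × 0.046 = $554.09
Total deductions = $114.78 + $963.63 + $965.09 + $0.00 + $210.02 + $147.47 + $554.09 = $2955.08
Net pay = $12045.33 − $2955.08 = $9090.25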